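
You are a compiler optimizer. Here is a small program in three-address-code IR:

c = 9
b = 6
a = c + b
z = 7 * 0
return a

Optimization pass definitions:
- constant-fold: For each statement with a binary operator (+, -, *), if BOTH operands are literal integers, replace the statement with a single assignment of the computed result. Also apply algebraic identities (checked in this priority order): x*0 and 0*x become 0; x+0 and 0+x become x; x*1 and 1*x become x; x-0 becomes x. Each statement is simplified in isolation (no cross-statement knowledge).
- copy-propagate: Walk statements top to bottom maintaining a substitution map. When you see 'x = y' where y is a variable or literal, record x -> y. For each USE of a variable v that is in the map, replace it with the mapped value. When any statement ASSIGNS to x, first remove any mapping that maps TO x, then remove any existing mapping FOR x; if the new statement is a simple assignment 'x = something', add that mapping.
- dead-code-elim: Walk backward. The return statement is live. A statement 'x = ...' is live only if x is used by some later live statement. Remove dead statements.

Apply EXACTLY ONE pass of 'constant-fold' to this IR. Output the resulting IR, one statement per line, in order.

Answer: c = 9
b = 6
a = c + b
z = 0
return a

Derivation:
Applying constant-fold statement-by-statement:
  [1] c = 9  (unchanged)
  [2] b = 6  (unchanged)
  [3] a = c + b  (unchanged)
  [4] z = 7 * 0  -> z = 0
  [5] return a  (unchanged)
Result (5 stmts):
  c = 9
  b = 6
  a = c + b
  z = 0
  return a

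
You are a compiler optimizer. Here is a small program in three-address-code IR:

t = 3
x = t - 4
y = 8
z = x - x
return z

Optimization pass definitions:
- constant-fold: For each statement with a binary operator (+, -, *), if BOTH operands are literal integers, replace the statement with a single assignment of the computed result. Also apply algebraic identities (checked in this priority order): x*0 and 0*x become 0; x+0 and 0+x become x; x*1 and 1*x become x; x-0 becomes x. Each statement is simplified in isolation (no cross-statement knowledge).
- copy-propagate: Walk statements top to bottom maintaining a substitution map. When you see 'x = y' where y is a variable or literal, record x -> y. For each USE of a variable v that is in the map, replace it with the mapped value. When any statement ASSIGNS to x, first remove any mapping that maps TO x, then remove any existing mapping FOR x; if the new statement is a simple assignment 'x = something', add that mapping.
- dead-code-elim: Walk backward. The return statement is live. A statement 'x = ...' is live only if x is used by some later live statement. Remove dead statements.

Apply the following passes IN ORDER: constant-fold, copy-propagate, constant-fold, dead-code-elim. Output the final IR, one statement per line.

Initial IR:
  t = 3
  x = t - 4
  y = 8
  z = x - x
  return z
After constant-fold (5 stmts):
  t = 3
  x = t - 4
  y = 8
  z = x - x
  return z
After copy-propagate (5 stmts):
  t = 3
  x = 3 - 4
  y = 8
  z = x - x
  return z
After constant-fold (5 stmts):
  t = 3
  x = -1
  y = 8
  z = x - x
  return z
After dead-code-elim (3 stmts):
  x = -1
  z = x - x
  return z

Answer: x = -1
z = x - x
return z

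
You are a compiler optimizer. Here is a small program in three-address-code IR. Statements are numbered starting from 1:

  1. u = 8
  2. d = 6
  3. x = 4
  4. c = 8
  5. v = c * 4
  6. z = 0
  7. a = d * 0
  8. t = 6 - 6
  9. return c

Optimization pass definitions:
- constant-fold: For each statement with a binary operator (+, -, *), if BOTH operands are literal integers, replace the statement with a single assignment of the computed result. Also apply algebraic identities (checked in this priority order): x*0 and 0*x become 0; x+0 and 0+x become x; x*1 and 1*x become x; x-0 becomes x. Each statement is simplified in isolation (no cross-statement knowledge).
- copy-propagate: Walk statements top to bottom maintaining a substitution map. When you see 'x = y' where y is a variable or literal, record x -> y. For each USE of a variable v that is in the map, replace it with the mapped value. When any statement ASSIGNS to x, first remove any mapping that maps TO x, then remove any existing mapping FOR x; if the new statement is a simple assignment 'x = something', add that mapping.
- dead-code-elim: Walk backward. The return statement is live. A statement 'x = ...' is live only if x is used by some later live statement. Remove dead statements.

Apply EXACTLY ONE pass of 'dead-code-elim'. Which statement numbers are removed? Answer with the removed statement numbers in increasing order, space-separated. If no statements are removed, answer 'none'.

Answer: 1 2 3 5 6 7 8

Derivation:
Backward liveness scan:
Stmt 1 'u = 8': DEAD (u not in live set [])
Stmt 2 'd = 6': DEAD (d not in live set [])
Stmt 3 'x = 4': DEAD (x not in live set [])
Stmt 4 'c = 8': KEEP (c is live); live-in = []
Stmt 5 'v = c * 4': DEAD (v not in live set ['c'])
Stmt 6 'z = 0': DEAD (z not in live set ['c'])
Stmt 7 'a = d * 0': DEAD (a not in live set ['c'])
Stmt 8 't = 6 - 6': DEAD (t not in live set ['c'])
Stmt 9 'return c': KEEP (return); live-in = ['c']
Removed statement numbers: [1, 2, 3, 5, 6, 7, 8]
Surviving IR:
  c = 8
  return c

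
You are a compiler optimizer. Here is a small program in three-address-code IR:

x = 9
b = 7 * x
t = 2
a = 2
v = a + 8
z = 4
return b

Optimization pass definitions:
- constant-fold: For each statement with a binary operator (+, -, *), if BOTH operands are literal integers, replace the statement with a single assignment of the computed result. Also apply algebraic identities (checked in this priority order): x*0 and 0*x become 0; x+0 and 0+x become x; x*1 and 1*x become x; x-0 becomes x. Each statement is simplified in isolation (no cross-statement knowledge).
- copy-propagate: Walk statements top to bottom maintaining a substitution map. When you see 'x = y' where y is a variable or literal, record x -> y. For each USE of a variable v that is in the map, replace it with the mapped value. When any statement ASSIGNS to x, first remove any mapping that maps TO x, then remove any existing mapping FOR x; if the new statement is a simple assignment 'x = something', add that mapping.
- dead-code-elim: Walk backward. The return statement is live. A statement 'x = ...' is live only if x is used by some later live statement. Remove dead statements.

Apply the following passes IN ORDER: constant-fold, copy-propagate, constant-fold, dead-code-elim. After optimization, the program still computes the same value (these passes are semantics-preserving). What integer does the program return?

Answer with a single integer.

Initial IR:
  x = 9
  b = 7 * x
  t = 2
  a = 2
  v = a + 8
  z = 4
  return b
After constant-fold (7 stmts):
  x = 9
  b = 7 * x
  t = 2
  a = 2
  v = a + 8
  z = 4
  return b
After copy-propagate (7 stmts):
  x = 9
  b = 7 * 9
  t = 2
  a = 2
  v = 2 + 8
  z = 4
  return b
After constant-fold (7 stmts):
  x = 9
  b = 63
  t = 2
  a = 2
  v = 10
  z = 4
  return b
After dead-code-elim (2 stmts):
  b = 63
  return b
Evaluate:
  x = 9  =>  x = 9
  b = 7 * x  =>  b = 63
  t = 2  =>  t = 2
  a = 2  =>  a = 2
  v = a + 8  =>  v = 10
  z = 4  =>  z = 4
  return b = 63

Answer: 63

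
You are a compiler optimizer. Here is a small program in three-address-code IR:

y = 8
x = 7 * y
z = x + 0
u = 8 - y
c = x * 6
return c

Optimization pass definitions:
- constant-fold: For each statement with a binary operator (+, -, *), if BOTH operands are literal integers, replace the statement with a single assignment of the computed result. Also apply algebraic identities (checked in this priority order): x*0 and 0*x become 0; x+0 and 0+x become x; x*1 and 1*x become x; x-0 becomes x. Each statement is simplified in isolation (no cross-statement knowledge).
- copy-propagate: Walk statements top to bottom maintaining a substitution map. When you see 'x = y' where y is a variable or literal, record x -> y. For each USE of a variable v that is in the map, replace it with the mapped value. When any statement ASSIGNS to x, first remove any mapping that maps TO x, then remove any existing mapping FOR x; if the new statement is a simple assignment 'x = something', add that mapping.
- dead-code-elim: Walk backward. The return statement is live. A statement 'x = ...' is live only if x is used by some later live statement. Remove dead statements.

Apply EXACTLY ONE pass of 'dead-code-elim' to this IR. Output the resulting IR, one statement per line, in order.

Applying dead-code-elim statement-by-statement:
  [6] return c  -> KEEP (return); live=['c']
  [5] c = x * 6  -> KEEP; live=['x']
  [4] u = 8 - y  -> DEAD (u not live)
  [3] z = x + 0  -> DEAD (z not live)
  [2] x = 7 * y  -> KEEP; live=['y']
  [1] y = 8  -> KEEP; live=[]
Result (4 stmts):
  y = 8
  x = 7 * y
  c = x * 6
  return c

Answer: y = 8
x = 7 * y
c = x * 6
return c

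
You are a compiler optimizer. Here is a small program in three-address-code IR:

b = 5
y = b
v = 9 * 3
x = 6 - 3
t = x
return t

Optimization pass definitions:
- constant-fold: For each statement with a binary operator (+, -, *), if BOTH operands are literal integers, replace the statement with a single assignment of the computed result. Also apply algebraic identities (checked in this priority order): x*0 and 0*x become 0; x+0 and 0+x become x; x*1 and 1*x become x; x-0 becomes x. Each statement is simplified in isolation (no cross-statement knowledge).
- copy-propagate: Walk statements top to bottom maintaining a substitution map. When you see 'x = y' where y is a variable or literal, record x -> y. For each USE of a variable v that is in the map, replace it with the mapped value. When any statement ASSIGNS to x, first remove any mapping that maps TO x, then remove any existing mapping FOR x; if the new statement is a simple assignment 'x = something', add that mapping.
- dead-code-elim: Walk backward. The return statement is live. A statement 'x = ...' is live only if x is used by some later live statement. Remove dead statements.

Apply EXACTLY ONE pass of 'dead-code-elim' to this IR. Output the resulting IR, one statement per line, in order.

Applying dead-code-elim statement-by-statement:
  [6] return t  -> KEEP (return); live=['t']
  [5] t = x  -> KEEP; live=['x']
  [4] x = 6 - 3  -> KEEP; live=[]
  [3] v = 9 * 3  -> DEAD (v not live)
  [2] y = b  -> DEAD (y not live)
  [1] b = 5  -> DEAD (b not live)
Result (3 stmts):
  x = 6 - 3
  t = x
  return t

Answer: x = 6 - 3
t = x
return t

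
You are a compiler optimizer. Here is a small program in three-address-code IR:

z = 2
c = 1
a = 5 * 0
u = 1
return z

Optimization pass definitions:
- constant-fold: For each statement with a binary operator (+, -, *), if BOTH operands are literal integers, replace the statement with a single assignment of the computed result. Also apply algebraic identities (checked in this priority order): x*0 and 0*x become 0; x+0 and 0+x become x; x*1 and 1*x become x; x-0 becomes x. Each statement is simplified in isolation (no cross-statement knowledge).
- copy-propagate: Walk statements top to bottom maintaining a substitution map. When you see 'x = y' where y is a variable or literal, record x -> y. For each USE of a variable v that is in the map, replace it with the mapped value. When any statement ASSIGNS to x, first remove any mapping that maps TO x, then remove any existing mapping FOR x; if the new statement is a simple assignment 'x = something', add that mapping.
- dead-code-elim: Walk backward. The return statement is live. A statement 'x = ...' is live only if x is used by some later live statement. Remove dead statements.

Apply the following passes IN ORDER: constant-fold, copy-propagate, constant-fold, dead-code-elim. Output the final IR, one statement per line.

Initial IR:
  z = 2
  c = 1
  a = 5 * 0
  u = 1
  return z
After constant-fold (5 stmts):
  z = 2
  c = 1
  a = 0
  u = 1
  return z
After copy-propagate (5 stmts):
  z = 2
  c = 1
  a = 0
  u = 1
  return 2
After constant-fold (5 stmts):
  z = 2
  c = 1
  a = 0
  u = 1
  return 2
After dead-code-elim (1 stmts):
  return 2

Answer: return 2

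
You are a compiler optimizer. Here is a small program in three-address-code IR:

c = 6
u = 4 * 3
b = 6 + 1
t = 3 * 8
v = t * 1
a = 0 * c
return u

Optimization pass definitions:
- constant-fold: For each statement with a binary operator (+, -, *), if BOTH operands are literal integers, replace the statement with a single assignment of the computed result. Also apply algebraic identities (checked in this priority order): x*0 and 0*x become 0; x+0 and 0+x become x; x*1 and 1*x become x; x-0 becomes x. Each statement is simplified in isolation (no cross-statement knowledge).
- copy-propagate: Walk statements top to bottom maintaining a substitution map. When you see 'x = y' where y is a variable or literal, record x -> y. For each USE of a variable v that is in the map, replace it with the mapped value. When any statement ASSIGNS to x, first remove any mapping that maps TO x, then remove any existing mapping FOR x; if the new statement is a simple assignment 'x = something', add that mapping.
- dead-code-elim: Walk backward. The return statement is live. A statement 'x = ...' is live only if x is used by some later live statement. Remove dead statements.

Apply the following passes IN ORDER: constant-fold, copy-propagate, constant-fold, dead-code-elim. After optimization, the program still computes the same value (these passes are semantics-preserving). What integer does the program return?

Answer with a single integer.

Initial IR:
  c = 6
  u = 4 * 3
  b = 6 + 1
  t = 3 * 8
  v = t * 1
  a = 0 * c
  return u
After constant-fold (7 stmts):
  c = 6
  u = 12
  b = 7
  t = 24
  v = t
  a = 0
  return u
After copy-propagate (7 stmts):
  c = 6
  u = 12
  b = 7
  t = 24
  v = 24
  a = 0
  return 12
After constant-fold (7 stmts):
  c = 6
  u = 12
  b = 7
  t = 24
  v = 24
  a = 0
  return 12
After dead-code-elim (1 stmts):
  return 12
Evaluate:
  c = 6  =>  c = 6
  u = 4 * 3  =>  u = 12
  b = 6 + 1  =>  b = 7
  t = 3 * 8  =>  t = 24
  v = t * 1  =>  v = 24
  a = 0 * c  =>  a = 0
  return u = 12

Answer: 12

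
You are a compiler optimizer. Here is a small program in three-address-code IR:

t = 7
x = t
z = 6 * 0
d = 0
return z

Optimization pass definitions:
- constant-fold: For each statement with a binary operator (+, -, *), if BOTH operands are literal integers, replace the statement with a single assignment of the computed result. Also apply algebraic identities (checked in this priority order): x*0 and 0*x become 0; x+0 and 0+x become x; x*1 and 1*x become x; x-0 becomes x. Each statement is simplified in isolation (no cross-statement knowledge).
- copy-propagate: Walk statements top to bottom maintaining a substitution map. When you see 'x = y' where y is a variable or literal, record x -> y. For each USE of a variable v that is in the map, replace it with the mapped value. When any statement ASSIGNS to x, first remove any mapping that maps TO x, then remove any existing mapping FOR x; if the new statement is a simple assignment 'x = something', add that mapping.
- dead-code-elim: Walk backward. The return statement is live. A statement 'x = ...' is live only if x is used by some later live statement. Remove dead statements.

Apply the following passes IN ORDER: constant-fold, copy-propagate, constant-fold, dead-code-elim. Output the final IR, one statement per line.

Initial IR:
  t = 7
  x = t
  z = 6 * 0
  d = 0
  return z
After constant-fold (5 stmts):
  t = 7
  x = t
  z = 0
  d = 0
  return z
After copy-propagate (5 stmts):
  t = 7
  x = 7
  z = 0
  d = 0
  return 0
After constant-fold (5 stmts):
  t = 7
  x = 7
  z = 0
  d = 0
  return 0
After dead-code-elim (1 stmts):
  return 0

Answer: return 0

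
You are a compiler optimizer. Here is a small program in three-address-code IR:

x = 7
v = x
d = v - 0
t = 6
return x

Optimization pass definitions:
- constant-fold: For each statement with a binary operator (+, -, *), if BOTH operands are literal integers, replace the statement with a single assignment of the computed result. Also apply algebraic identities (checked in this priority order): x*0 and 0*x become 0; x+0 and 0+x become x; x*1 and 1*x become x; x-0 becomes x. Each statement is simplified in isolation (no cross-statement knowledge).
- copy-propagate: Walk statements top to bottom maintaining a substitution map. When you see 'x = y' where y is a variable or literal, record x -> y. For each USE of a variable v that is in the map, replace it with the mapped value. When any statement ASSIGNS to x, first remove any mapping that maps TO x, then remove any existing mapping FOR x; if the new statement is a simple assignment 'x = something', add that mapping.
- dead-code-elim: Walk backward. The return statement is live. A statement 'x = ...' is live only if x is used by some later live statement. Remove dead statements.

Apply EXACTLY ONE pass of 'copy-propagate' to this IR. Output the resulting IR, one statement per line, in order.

Applying copy-propagate statement-by-statement:
  [1] x = 7  (unchanged)
  [2] v = x  -> v = 7
  [3] d = v - 0  -> d = 7 - 0
  [4] t = 6  (unchanged)
  [5] return x  -> return 7
Result (5 stmts):
  x = 7
  v = 7
  d = 7 - 0
  t = 6
  return 7

Answer: x = 7
v = 7
d = 7 - 0
t = 6
return 7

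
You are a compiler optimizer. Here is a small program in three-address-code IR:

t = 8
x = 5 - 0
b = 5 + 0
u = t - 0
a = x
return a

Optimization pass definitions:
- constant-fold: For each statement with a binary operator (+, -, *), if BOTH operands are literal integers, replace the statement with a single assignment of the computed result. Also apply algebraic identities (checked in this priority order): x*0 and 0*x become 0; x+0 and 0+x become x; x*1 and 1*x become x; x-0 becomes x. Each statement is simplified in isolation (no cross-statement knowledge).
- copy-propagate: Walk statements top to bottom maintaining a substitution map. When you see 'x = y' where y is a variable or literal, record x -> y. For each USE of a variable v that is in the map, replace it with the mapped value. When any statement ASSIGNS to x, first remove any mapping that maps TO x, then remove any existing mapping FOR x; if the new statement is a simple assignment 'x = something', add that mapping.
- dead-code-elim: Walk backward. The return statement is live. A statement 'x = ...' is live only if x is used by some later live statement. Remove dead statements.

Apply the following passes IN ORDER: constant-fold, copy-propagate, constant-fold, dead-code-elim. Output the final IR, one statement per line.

Initial IR:
  t = 8
  x = 5 - 0
  b = 5 + 0
  u = t - 0
  a = x
  return a
After constant-fold (6 stmts):
  t = 8
  x = 5
  b = 5
  u = t
  a = x
  return a
After copy-propagate (6 stmts):
  t = 8
  x = 5
  b = 5
  u = 8
  a = 5
  return 5
After constant-fold (6 stmts):
  t = 8
  x = 5
  b = 5
  u = 8
  a = 5
  return 5
After dead-code-elim (1 stmts):
  return 5

Answer: return 5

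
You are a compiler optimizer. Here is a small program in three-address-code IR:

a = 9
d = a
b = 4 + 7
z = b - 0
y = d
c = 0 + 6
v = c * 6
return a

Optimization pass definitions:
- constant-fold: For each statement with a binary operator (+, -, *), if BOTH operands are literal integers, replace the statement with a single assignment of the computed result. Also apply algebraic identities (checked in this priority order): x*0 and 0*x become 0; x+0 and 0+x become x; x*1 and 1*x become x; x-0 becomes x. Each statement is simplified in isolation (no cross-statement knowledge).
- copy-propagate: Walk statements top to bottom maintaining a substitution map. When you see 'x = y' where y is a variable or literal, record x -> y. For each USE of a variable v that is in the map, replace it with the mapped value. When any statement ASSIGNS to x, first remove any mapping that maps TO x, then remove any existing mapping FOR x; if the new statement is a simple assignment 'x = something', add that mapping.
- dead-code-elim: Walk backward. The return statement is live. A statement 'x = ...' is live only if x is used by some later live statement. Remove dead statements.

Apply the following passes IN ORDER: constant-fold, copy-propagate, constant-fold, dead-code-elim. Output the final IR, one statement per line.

Initial IR:
  a = 9
  d = a
  b = 4 + 7
  z = b - 0
  y = d
  c = 0 + 6
  v = c * 6
  return a
After constant-fold (8 stmts):
  a = 9
  d = a
  b = 11
  z = b
  y = d
  c = 6
  v = c * 6
  return a
After copy-propagate (8 stmts):
  a = 9
  d = 9
  b = 11
  z = 11
  y = 9
  c = 6
  v = 6 * 6
  return 9
After constant-fold (8 stmts):
  a = 9
  d = 9
  b = 11
  z = 11
  y = 9
  c = 6
  v = 36
  return 9
After dead-code-elim (1 stmts):
  return 9

Answer: return 9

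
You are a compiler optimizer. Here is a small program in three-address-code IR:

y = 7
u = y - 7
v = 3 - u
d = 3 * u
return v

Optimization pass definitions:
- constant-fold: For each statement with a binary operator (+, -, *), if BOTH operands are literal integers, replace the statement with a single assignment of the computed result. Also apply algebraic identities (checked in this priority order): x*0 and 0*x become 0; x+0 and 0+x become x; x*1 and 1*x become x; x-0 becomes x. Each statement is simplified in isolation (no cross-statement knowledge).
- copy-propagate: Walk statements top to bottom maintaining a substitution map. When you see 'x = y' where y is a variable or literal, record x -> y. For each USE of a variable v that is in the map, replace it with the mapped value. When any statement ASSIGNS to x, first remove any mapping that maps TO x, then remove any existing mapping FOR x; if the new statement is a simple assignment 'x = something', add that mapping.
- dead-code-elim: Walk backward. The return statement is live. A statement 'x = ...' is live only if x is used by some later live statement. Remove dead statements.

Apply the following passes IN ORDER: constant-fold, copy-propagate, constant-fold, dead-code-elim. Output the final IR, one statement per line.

Answer: u = 0
v = 3 - u
return v

Derivation:
Initial IR:
  y = 7
  u = y - 7
  v = 3 - u
  d = 3 * u
  return v
After constant-fold (5 stmts):
  y = 7
  u = y - 7
  v = 3 - u
  d = 3 * u
  return v
After copy-propagate (5 stmts):
  y = 7
  u = 7 - 7
  v = 3 - u
  d = 3 * u
  return v
After constant-fold (5 stmts):
  y = 7
  u = 0
  v = 3 - u
  d = 3 * u
  return v
After dead-code-elim (3 stmts):
  u = 0
  v = 3 - u
  return v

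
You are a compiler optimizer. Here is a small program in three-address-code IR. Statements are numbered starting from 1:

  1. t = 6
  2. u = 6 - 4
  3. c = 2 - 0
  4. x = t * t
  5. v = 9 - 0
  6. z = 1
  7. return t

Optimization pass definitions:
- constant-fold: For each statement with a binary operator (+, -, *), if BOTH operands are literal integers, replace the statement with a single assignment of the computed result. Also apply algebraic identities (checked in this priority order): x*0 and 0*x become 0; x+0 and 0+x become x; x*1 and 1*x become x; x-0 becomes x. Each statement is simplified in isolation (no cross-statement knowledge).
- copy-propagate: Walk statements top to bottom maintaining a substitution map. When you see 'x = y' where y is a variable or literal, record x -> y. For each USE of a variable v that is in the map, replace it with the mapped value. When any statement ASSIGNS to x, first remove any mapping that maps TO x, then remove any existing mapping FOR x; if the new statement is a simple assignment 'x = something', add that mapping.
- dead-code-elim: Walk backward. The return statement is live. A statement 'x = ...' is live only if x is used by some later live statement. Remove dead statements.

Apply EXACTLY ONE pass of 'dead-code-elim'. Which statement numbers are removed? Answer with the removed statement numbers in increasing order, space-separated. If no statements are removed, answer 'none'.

Answer: 2 3 4 5 6

Derivation:
Backward liveness scan:
Stmt 1 't = 6': KEEP (t is live); live-in = []
Stmt 2 'u = 6 - 4': DEAD (u not in live set ['t'])
Stmt 3 'c = 2 - 0': DEAD (c not in live set ['t'])
Stmt 4 'x = t * t': DEAD (x not in live set ['t'])
Stmt 5 'v = 9 - 0': DEAD (v not in live set ['t'])
Stmt 6 'z = 1': DEAD (z not in live set ['t'])
Stmt 7 'return t': KEEP (return); live-in = ['t']
Removed statement numbers: [2, 3, 4, 5, 6]
Surviving IR:
  t = 6
  return t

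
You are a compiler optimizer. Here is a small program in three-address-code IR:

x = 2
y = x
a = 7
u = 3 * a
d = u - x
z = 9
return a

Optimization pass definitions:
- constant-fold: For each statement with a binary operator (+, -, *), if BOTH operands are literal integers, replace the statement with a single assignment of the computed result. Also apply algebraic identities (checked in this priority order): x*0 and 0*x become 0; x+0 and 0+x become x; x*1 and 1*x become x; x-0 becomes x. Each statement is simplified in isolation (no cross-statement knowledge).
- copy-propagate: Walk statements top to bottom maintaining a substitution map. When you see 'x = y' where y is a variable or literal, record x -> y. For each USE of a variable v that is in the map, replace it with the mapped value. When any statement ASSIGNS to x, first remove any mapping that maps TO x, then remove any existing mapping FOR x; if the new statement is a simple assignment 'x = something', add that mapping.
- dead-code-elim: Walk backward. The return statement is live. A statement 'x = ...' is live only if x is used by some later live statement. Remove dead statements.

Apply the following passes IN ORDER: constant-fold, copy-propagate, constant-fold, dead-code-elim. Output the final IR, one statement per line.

Initial IR:
  x = 2
  y = x
  a = 7
  u = 3 * a
  d = u - x
  z = 9
  return a
After constant-fold (7 stmts):
  x = 2
  y = x
  a = 7
  u = 3 * a
  d = u - x
  z = 9
  return a
After copy-propagate (7 stmts):
  x = 2
  y = 2
  a = 7
  u = 3 * 7
  d = u - 2
  z = 9
  return 7
After constant-fold (7 stmts):
  x = 2
  y = 2
  a = 7
  u = 21
  d = u - 2
  z = 9
  return 7
After dead-code-elim (1 stmts):
  return 7

Answer: return 7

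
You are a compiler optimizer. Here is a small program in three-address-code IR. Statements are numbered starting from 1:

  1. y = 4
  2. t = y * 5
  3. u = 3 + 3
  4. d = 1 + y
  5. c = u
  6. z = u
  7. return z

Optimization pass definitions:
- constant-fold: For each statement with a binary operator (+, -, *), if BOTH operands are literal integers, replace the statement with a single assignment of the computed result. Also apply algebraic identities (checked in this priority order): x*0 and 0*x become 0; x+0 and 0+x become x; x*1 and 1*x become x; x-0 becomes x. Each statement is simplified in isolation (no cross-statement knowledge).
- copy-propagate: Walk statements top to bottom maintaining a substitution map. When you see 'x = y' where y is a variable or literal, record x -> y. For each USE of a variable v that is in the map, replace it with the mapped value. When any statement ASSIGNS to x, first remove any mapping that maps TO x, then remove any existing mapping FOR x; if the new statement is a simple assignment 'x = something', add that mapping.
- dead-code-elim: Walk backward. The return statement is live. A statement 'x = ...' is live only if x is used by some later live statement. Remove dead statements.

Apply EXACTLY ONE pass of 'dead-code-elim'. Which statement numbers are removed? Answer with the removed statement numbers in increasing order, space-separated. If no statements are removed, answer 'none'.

Answer: 1 2 4 5

Derivation:
Backward liveness scan:
Stmt 1 'y = 4': DEAD (y not in live set [])
Stmt 2 't = y * 5': DEAD (t not in live set [])
Stmt 3 'u = 3 + 3': KEEP (u is live); live-in = []
Stmt 4 'd = 1 + y': DEAD (d not in live set ['u'])
Stmt 5 'c = u': DEAD (c not in live set ['u'])
Stmt 6 'z = u': KEEP (z is live); live-in = ['u']
Stmt 7 'return z': KEEP (return); live-in = ['z']
Removed statement numbers: [1, 2, 4, 5]
Surviving IR:
  u = 3 + 3
  z = u
  return z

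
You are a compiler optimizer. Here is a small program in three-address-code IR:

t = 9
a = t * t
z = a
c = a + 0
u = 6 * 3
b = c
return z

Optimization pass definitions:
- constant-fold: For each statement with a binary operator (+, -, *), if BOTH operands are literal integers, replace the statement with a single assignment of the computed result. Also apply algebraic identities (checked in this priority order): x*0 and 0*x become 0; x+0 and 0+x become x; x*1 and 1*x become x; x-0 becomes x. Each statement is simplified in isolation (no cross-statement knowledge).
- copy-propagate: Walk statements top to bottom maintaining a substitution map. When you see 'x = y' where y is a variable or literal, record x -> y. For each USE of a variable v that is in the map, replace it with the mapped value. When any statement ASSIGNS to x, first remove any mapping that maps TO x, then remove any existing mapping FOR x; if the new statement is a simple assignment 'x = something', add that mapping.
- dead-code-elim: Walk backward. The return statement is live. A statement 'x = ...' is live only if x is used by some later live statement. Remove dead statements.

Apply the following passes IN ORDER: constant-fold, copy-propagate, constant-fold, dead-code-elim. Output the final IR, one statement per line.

Answer: a = 81
return a

Derivation:
Initial IR:
  t = 9
  a = t * t
  z = a
  c = a + 0
  u = 6 * 3
  b = c
  return z
After constant-fold (7 stmts):
  t = 9
  a = t * t
  z = a
  c = a
  u = 18
  b = c
  return z
After copy-propagate (7 stmts):
  t = 9
  a = 9 * 9
  z = a
  c = a
  u = 18
  b = a
  return a
After constant-fold (7 stmts):
  t = 9
  a = 81
  z = a
  c = a
  u = 18
  b = a
  return a
After dead-code-elim (2 stmts):
  a = 81
  return a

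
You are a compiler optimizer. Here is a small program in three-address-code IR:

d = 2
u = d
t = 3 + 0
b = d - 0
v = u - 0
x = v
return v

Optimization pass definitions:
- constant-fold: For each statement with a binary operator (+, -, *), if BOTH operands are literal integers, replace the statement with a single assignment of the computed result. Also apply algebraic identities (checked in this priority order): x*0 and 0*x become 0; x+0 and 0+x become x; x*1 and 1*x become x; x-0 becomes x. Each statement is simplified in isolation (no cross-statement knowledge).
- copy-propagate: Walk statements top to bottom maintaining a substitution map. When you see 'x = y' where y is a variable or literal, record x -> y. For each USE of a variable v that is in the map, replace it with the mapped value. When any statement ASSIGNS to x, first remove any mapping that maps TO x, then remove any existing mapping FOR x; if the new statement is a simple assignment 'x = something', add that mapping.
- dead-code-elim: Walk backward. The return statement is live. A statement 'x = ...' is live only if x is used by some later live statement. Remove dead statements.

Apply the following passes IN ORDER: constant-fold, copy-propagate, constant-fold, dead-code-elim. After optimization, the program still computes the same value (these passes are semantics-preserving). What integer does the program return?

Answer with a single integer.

Initial IR:
  d = 2
  u = d
  t = 3 + 0
  b = d - 0
  v = u - 0
  x = v
  return v
After constant-fold (7 stmts):
  d = 2
  u = d
  t = 3
  b = d
  v = u
  x = v
  return v
After copy-propagate (7 stmts):
  d = 2
  u = 2
  t = 3
  b = 2
  v = 2
  x = 2
  return 2
After constant-fold (7 stmts):
  d = 2
  u = 2
  t = 3
  b = 2
  v = 2
  x = 2
  return 2
After dead-code-elim (1 stmts):
  return 2
Evaluate:
  d = 2  =>  d = 2
  u = d  =>  u = 2
  t = 3 + 0  =>  t = 3
  b = d - 0  =>  b = 2
  v = u - 0  =>  v = 2
  x = v  =>  x = 2
  return v = 2

Answer: 2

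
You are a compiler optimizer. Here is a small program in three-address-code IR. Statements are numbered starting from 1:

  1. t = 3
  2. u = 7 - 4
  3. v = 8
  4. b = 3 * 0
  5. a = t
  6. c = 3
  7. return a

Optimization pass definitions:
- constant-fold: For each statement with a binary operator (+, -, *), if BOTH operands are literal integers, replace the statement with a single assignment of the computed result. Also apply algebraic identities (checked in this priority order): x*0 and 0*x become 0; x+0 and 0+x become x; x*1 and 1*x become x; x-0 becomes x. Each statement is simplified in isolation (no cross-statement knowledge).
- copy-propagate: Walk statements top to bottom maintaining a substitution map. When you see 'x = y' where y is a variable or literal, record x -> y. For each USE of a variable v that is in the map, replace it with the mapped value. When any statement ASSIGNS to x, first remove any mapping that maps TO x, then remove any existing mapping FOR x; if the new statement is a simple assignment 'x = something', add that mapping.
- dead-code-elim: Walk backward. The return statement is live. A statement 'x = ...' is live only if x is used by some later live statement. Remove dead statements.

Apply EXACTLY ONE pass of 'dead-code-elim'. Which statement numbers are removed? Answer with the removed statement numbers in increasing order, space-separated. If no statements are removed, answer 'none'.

Backward liveness scan:
Stmt 1 't = 3': KEEP (t is live); live-in = []
Stmt 2 'u = 7 - 4': DEAD (u not in live set ['t'])
Stmt 3 'v = 8': DEAD (v not in live set ['t'])
Stmt 4 'b = 3 * 0': DEAD (b not in live set ['t'])
Stmt 5 'a = t': KEEP (a is live); live-in = ['t']
Stmt 6 'c = 3': DEAD (c not in live set ['a'])
Stmt 7 'return a': KEEP (return); live-in = ['a']
Removed statement numbers: [2, 3, 4, 6]
Surviving IR:
  t = 3
  a = t
  return a

Answer: 2 3 4 6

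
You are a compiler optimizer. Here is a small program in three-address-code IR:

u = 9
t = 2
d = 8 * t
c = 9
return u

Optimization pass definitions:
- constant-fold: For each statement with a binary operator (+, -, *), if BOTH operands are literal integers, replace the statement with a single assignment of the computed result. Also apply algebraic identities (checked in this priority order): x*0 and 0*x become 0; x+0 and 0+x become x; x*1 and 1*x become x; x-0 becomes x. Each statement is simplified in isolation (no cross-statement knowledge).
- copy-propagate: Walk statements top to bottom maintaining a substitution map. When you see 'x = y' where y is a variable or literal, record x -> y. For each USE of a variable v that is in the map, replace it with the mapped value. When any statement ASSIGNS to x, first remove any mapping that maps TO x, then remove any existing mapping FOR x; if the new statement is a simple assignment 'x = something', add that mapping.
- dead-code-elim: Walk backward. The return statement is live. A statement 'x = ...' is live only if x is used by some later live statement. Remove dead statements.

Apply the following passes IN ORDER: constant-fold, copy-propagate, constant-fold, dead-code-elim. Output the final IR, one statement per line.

Initial IR:
  u = 9
  t = 2
  d = 8 * t
  c = 9
  return u
After constant-fold (5 stmts):
  u = 9
  t = 2
  d = 8 * t
  c = 9
  return u
After copy-propagate (5 stmts):
  u = 9
  t = 2
  d = 8 * 2
  c = 9
  return 9
After constant-fold (5 stmts):
  u = 9
  t = 2
  d = 16
  c = 9
  return 9
After dead-code-elim (1 stmts):
  return 9

Answer: return 9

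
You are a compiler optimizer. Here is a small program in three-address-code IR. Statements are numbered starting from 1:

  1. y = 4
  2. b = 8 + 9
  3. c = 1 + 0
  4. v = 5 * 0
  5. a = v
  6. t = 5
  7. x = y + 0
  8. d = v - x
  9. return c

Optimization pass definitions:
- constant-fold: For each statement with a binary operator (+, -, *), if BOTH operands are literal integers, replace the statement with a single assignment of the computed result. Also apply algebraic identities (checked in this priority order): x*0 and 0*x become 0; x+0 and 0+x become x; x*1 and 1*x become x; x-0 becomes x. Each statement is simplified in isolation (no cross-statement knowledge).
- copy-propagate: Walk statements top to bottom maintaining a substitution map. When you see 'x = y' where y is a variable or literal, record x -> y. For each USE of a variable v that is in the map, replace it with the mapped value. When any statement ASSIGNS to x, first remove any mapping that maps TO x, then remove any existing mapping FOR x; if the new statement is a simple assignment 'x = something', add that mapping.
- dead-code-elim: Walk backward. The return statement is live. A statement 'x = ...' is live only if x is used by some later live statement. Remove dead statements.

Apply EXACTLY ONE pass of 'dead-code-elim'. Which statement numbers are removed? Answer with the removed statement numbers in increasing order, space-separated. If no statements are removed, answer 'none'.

Answer: 1 2 4 5 6 7 8

Derivation:
Backward liveness scan:
Stmt 1 'y = 4': DEAD (y not in live set [])
Stmt 2 'b = 8 + 9': DEAD (b not in live set [])
Stmt 3 'c = 1 + 0': KEEP (c is live); live-in = []
Stmt 4 'v = 5 * 0': DEAD (v not in live set ['c'])
Stmt 5 'a = v': DEAD (a not in live set ['c'])
Stmt 6 't = 5': DEAD (t not in live set ['c'])
Stmt 7 'x = y + 0': DEAD (x not in live set ['c'])
Stmt 8 'd = v - x': DEAD (d not in live set ['c'])
Stmt 9 'return c': KEEP (return); live-in = ['c']
Removed statement numbers: [1, 2, 4, 5, 6, 7, 8]
Surviving IR:
  c = 1 + 0
  return c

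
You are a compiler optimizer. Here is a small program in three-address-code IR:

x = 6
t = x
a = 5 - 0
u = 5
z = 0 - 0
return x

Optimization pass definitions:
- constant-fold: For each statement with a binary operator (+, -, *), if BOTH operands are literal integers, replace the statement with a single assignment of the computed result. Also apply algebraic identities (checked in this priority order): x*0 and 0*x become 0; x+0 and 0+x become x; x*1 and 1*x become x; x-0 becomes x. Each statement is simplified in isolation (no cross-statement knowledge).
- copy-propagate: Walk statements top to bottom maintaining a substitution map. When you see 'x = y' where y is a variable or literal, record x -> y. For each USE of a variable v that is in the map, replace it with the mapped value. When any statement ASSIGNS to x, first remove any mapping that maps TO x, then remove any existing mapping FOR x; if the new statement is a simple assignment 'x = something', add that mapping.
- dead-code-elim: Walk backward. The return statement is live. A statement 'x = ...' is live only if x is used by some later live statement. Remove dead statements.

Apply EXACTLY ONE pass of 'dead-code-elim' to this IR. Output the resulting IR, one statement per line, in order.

Applying dead-code-elim statement-by-statement:
  [6] return x  -> KEEP (return); live=['x']
  [5] z = 0 - 0  -> DEAD (z not live)
  [4] u = 5  -> DEAD (u not live)
  [3] a = 5 - 0  -> DEAD (a not live)
  [2] t = x  -> DEAD (t not live)
  [1] x = 6  -> KEEP; live=[]
Result (2 stmts):
  x = 6
  return x

Answer: x = 6
return x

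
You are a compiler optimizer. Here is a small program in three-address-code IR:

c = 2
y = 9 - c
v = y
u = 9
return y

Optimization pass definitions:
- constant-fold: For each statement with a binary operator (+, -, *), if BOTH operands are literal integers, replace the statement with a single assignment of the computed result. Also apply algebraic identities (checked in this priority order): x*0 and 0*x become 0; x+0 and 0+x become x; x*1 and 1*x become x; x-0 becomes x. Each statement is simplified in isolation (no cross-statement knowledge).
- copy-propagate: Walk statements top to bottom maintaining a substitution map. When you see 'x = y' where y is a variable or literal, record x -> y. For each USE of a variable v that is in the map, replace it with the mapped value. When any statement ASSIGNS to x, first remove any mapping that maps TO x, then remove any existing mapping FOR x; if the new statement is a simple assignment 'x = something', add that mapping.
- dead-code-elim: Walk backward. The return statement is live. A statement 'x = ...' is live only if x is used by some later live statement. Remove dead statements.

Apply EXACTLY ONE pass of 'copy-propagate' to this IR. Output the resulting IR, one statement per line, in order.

Applying copy-propagate statement-by-statement:
  [1] c = 2  (unchanged)
  [2] y = 9 - c  -> y = 9 - 2
  [3] v = y  (unchanged)
  [4] u = 9  (unchanged)
  [5] return y  (unchanged)
Result (5 stmts):
  c = 2
  y = 9 - 2
  v = y
  u = 9
  return y

Answer: c = 2
y = 9 - 2
v = y
u = 9
return y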